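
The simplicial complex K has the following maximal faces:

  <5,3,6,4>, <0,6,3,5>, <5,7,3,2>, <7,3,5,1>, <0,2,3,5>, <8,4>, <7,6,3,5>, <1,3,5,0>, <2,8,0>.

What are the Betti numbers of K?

b_0 = 1, b_1 = 1, b_2 = 0, b_3 = 0.

Fix the vertex order 0 < 1 < 2 < 3 < 4 < 5 < 6 < 7 < 8 and write every simplex with vertices in increasing order. Then dim K = 3 and the simplices of K are:

  0-simplices (9): [0], [1], [2], [3], [4], [5], [6], [7], [8]
  1-simplices (23): [0,1], [0,2], [0,3], [0,5], [0,6], [0,8], [1,3], [1,5], [1,7], [2,3], [2,5], [2,7], [2,8], [3,4], [3,5], [3,6], [3,7], [4,5], [4,6], [4,8], [5,6], [5,7], [6,7]
  2-simplices (21): (21 of them)
  3-simplices (7): [0,1,3,5], [0,2,3,5], [0,3,5,6], [1,3,5,7], [2,3,5,7], [3,4,5,6], [3,5,6,7]

so the chain groups are C_0 ≅ Z^9, C_1 ≅ Z^23, C_2 ≅ Z^21, C_3 ≅ Z^7.

Boundary ∂_1: C_1 → C_0 is given by ∂[p,q] = [q] − [p].
This gives a 9×23 integer matrix of rank 8; reducing to Smith normal form yields diagonal entries (1,1,1,1,1,1,1,1).

The boundary map ∂_2: C_2 → C_1 maps a triangle to the signed sum of its edges. For instance
  ∂[0,5,6] = [5,6] − [0,6] + [0,5],
  ∂[1,3,5] = [3,5] − [1,5] + [1,3].
This gives a 23×21 integer matrix of rank 14; reducing to Smith normal form yields diagonal entries (1,1,1,1,1,1,1,1,1,1,1,1,1,1).

∂_3: C_3 → C_2 sends each 3-simplex σ to the alternating sum Σ_i (−1)^i (σ with its i-th vertex removed). For instance
  ∂[3,4,5,6] = [4,5,6] − [3,5,6] + [3,4,6] − [3,4,5],
  ∂[3,5,6,7] = [5,6,7] − [3,6,7] + [3,5,7] − [3,5,6].
The 21×7 boundary matrix has rank 7 and Smith normal form diag(1,1,1,1,1,1,1).

Computing H_k = (kernel of ∂_k) / (image of ∂_{k+1}):

  H_0: rank C_0 − rank ∂_1 = 9 − 8 = 1, and the invariant factors of ∂_1 are all 1, so H_0 ≅ Z.
  H_1: rank ker ∂_1 − rank ∂_2 = (23 − 8) − 14 = 1, and the invariant factors of ∂_2 are all 1, so H_1 ≅ Z.
  H_2: rank ker ∂_2 − rank ∂_3 = (21 − 14) − 7 = 0, and the invariant factors of ∂_3 are all 1, so H_2 ≅ 0.
  H_3: rank ker ∂_3 − rank ∂_4 = (7 − 7) − 0 = 0, and there is no ∂_4, so H_3 ≅ 0.

Hence the Betti numbers are b_0 = 1, b_1 = 1, b_2 = 0, b_3 = 0.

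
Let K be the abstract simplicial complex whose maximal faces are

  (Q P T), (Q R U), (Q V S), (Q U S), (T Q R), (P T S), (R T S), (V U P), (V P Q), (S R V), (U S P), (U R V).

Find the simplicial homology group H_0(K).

We work with the vertex ordering P < Q < R < S < T < U < V. The simplices of K, each written with vertices in increasing order, are:

  0-simplices (7): P, Q, R, S, T, U, V
  1-simplices (18): PQ, PS, PT, PU, PV, QR, QS, QT, QU, QV, RS, RT, RU, RV, ST, SU, SV, UV
  2-simplices (12): PQT, PQV, PST, PSU, PUV, QRT, QRU, QSU, QSV, RST, RSV, RUV

Hence C_0 ≅ Z^7, C_1 ≅ Z^18, C_2 ≅ Z^12.

The boundary map ∂_1: C_1 → C_0 is given by ∂[p,q] = [q] − [p]. For instance
  ∂QR = R − Q.
As a 7×18 matrix over Z this has rank 6, with invariant factors (1,1,1,1,1,1).

Boundary ∂_2: C_2 → C_1 maps a triangle to the signed sum of its edges. For instance
  ∂QRT = RT − QT + QR,
  ∂PSU = SU − PU + PS.
As a 18×12 matrix over Z this has rank 12, with invariant factors (1,1,1,1,1,1,1,1,1,1,1,2).

Reading off H_k = ker ∂_k / im ∂_{k+1}:

  H_0: rank C_0 − rank ∂_1 = 7 − 6 = 1, and the invariant factors of ∂_1 are all 1, so H_0 = Z.

H_0 = Z.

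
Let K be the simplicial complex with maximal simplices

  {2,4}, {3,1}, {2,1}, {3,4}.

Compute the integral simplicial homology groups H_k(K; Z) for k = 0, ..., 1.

H_0 ≅ Z,  H_1 ≅ Z.

Fix the vertex order 1 < 2 < 3 < 4 and write every simplex with vertices in increasing order. Then dim K = 1 and the simplices of K are:

  0-simplices (4): [1], [2], [3], [4]
  1-simplices (4): [1,2], [1,3], [2,4], [3,4]

so the chain groups are C_0 ≅ Z^4, C_1 ≅ Z^4.

Boundary ∂_1: C_1 → C_0 sends each edge [p,q] (with p < q) to q − p. For instance
  ∂[1,2] = [2] − [1].
The resulting 4×4 matrix has rank 3, and its Smith normal form has invariant factors (1,1,1).

Reading off H_k = ker ∂_k / im ∂_{k+1}:

  H_0: rank C_0 − rank ∂_1 = 4 − 3 = 1, and the invariant factors of ∂_1 are all 1, so H_0 ≅ Z.
  H_1: rank ker ∂_1 − rank ∂_2 = (4 − 3) − 0 = 1, and there is no ∂_2, so H_1 ≅ Z.

(K is a triangulation of the circle S^1.)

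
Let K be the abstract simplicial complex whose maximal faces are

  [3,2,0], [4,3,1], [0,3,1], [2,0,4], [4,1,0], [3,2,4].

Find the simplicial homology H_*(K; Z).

H_0 = Z,  H_1 = 0,  H_2 = Z.

Take the total order 0 < 1 < 2 < 3 < 4 on the vertex set. Then K (dimension 2) consists of the simplices:

  0-simplices (5): [0], [1], [2], [3], [4]
  1-simplices (9): [0,1], [0,2], [0,3], [0,4], [1,3], [1,4], [2,3], [2,4], [3,4]
  2-simplices (6): [0,1,3], [0,1,4], [0,2,3], [0,2,4], [1,3,4], [2,3,4]

Hence C_0 ≅ Z^5, C_1 ≅ Z^9, C_2 ≅ Z^6.

Boundary ∂_1: C_1 → C_0 is given by ∂[p,q] = [q] − [p]. For instance
  ∂[0,1] = [1] − [0].
The 5×9 boundary matrix has rank 4 and Smith normal form diag(1,1,1,1).

Boundary ∂_2: C_2 → C_1 acts by ∂[p,q,r] = [q,r] − [p,r] + [p,q]. For instance
  ∂[0,1,3] = [1,3] − [0,3] + [0,1],
  ∂[0,2,3] = [2,3] − [0,3] + [0,2].
The resulting 9×6 matrix has rank 5, and its Smith normal form has invariant factors (1,1,1,1,1).

Computing H_k = (kernel of ∂_k) / (image of ∂_{k+1}):

  H_0: rank C_0 − rank ∂_1 = 5 − 4 = 1, and the invariant factors of ∂_1 are all 1, so H_0 = Z.
  H_1: rank ker ∂_1 − rank ∂_2 = (9 − 4) − 5 = 0, and the invariant factors of ∂_2 are all 1, so H_1 = 0.
  H_2: rank ker ∂_2 − rank ∂_3 = (6 − 5) − 0 = 1, and there is no ∂_3, so H_2 = Z.

As a check, the Euler characteristic is 5 − 9 + 6 = 2, which agrees with 1 − 0 + 1 = 2.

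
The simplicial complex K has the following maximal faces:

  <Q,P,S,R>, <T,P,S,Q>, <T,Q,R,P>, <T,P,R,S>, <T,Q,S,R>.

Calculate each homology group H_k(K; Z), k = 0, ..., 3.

We work with the vertex ordering P < Q < R < S < T. The simplices of K, each written with vertices in increasing order, are:

  0-simplices (5): P, Q, R, S, T
  1-simplices (10): PQ, PR, PS, PT, QR, QS, QT, RS, RT, ST
  2-simplices (10): PQR, PQS, PQT, PRS, PRT, PST, QRS, QRT, QST, RST
  3-simplices (5): PQRS, PQRT, PQST, PRST, QRST

giving chain groups C_0 ≅ Z^5, C_1 ≅ Z^10, C_2 ≅ Z^10, C_3 ≅ Z^5.

∂_1: C_1 → C_0 maps an edge to its endpoints' difference, ∂[p,q] = q − p.
The 5×10 boundary matrix has rank 4 and Smith normal form diag(1,1,1,1).

Boundary ∂_2: C_2 → C_1 sends each 2-simplex [p,q,r] to [q,r] − [p,r] + [p,q]. For instance
  ∂QRS = RS − QS + QR,
  ∂RST = ST − RT + RS.
This gives a 10×10 integer matrix of rank 6; reducing to Smith normal form yields diagonal entries (1,1,1,1,1,1).

∂_3: C_3 → C_2 sends each 3-simplex σ to the alternating sum Σ_i (−1)^i (σ with its i-th vertex removed). For instance
  ∂PRST = RST − PST + PRT − PRS,
  ∂QRST = RST − QST + QRT − QRS.
The 10×5 boundary matrix has rank 4 and Smith normal form diag(1,1,1,1).

From H_k ≅ ker(∂_k) / im(∂_{k+1}) we obtain:

  H_0: rank C_0 − rank ∂_1 = 5 − 4 = 1, and the invariant factors of ∂_1 are all 1, so H_0 ≅ Z.
  H_1: rank ker ∂_1 − rank ∂_2 = (10 − 4) − 6 = 0, and the invariant factors of ∂_2 are all 1, so H_1 ≅ 0.
  H_2: rank ker ∂_2 − rank ∂_3 = (10 − 6) − 4 = 0, and the invariant factors of ∂_3 are all 1, so H_2 ≅ 0.
  H_3: rank ker ∂_3 − rank ∂_4 = (5 − 4) − 0 = 1, and there is no ∂_4, so H_3 ≅ Z.

H_0 = Z,  H_1 = 0,  H_2 = 0,  H_3 = Z.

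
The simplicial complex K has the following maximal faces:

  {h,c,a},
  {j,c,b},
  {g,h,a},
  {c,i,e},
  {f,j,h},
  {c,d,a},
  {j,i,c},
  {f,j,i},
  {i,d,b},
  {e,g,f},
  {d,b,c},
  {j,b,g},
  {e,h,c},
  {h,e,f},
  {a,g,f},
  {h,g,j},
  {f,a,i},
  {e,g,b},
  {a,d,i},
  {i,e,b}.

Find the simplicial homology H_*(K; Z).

Fix the vertex order a < b < c < d < e < f < g < h < i < j and write every simplex with vertices in increasing order. Then dim K = 2 and the simplices of K are:

  0-simplices (10): a, b, c, d, e, f, g, h, i, j
  1-simplices (30): ac, ad, af, ag, ah, ai, bc, bd, be, bg, bi, bj, cd, ce, ch, ci, cj, di, ef, eg, eh, ei, fg, fh, fi, fj, gh, gj, hj, ij
  2-simplices (20): acd, ach, adi, afg, afi, agh, bcd, bcj, bdi, beg, bei, bgj, ceh, cei, cij, efg, efh, fhj, fij, ghj

so the chain groups are C_0 ≅ Z^10, C_1 ≅ Z^30, C_2 ≅ Z^20.

Boundary ∂_1: C_1 → C_0 sends each edge [p,q] (with p < q) to q − p.
The resulting 10×30 matrix has rank 9, and its Smith normal form has invariant factors (1,1,1,1,1,1,1,1,1).

The boundary map ∂_2: C_2 → C_1 sends each 2-simplex [p,q,r] to [q,r] − [p,r] + [p,q]. For instance
  ∂afi = fi − ai + af,
  ∂efg = fg − eg + ef.
This gives a 30×20 integer matrix of rank 20; reducing to Smith normal form yields diagonal entries (1,1,1,1,1,1,1,1,1,1,1,1,1,1,1,1,1,1,1,2).

Reading off H_k = ker ∂_k / im ∂_{k+1}:

  H_0: rank C_0 − rank ∂_1 = 10 − 9 = 1, and the invariant factors of ∂_1 are all 1, so H_0 ≅ Z.
  H_1: rank ker ∂_1 − rank ∂_2 = (30 − 9) − 20 = 1, and ∂_2 has invariant factor 2 > 1, so H_1 ≅ Z ⊕ Z/2Z.
  H_2: rank ker ∂_2 − rank ∂_3 = (20 − 20) − 0 = 0, and there is no ∂_3, so H_2 ≅ 0.

As a check, the Euler characteristic is 10 − 30 + 20 = 0, which agrees with 1 − 1 + 0 = 0.

H_0 = Z,  H_1 = Z ⊕ Z/2Z,  H_2 = 0.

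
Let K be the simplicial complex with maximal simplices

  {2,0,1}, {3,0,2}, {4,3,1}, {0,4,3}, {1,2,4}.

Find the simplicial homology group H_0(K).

We work with the vertex ordering 0 < 1 < 2 < 3 < 4. The simplices of K, each written with vertices in increasing order, are:

  0-simplices (5): [0], [1], [2], [3], [4]
  1-simplices (10): [0,1], [0,2], [0,3], [0,4], [1,2], [1,3], [1,4], [2,3], [2,4], [3,4]
  2-simplices (5): [0,1,2], [0,2,3], [0,3,4], [1,2,4], [1,3,4]

so the chain groups are C_0 ≅ Z^5, C_1 ≅ Z^10, C_2 ≅ Z^5.

Boundary ∂_1: C_1 → C_0 is given by ∂[p,q] = [q] − [p]. For instance
  ∂[3,4] = [4] − [3].
The 5×10 boundary matrix has rank 4 and Smith normal form diag(1,1,1,1).

Boundary ∂_2: C_2 → C_1 acts by ∂[p,q,r] = [q,r] − [p,r] + [p,q]. For instance
  ∂[0,1,2] = [1,2] − [0,2] + [0,1],
  ∂[1,3,4] = [3,4] − [1,4] + [1,3].
The 10×5 boundary matrix has rank 5 and Smith normal form diag(1,1,1,1,1).

Reading off H_k = ker ∂_k / im ∂_{k+1}:

  H_0: rank C_0 − rank ∂_1 = 5 − 4 = 1, and the invariant factors of ∂_1 are all 1, so H_0 ≅ Z.

(K is a triangulation of the Möbius band.)

H_0 ≅ Z.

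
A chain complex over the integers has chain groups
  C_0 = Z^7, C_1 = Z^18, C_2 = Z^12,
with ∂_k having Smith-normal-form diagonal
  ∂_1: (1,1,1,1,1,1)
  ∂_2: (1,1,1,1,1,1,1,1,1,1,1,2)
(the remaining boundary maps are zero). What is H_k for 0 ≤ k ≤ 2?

H_0 ≅ Z,  H_1 ≅ Z/2Z,  H_2 = 0.

H_0: b_0 = 7 − 0 − 6 = 1; torsion from ∂_1 factors > 1: none. So H_0 ≅ Z.
H_1: b_1 = 18 − 6 − 12 = 0; torsion from ∂_2 factors > 1: [2]. So H_1 ≅ Z/2Z.
H_2: b_2 = 12 − 12 − 0 = 0; torsion from ∂_3 factors > 1: none. So H_2 ≅ 0.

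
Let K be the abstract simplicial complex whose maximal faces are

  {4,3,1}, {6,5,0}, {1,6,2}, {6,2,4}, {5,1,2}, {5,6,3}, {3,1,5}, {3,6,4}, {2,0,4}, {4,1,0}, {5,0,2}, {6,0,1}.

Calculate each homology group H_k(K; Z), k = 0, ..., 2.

H_0 = Z,  H_1 = Z_2,  H_2 = 0.

Take the total order 0 < 1 < 2 < 3 < 4 < 5 < 6 on the vertex set. Then K (dimension 2) consists of the simplices:

  0-simplices (7): [0], [1], [2], [3], [4], [5], [6]
  1-simplices (18): [0,1], [0,2], [0,4], [0,5], [0,6], [1,2], [1,3], [1,4], [1,5], [1,6], [2,4], [2,5], [2,6], [3,4], [3,5], [3,6], [4,6], [5,6]
  2-simplices (12): [0,1,4], [0,1,6], [0,2,4], [0,2,5], [0,5,6], [1,2,5], [1,2,6], [1,3,4], [1,3,5], [2,4,6], [3,4,6], [3,5,6]

so the chain groups are C_0 ≅ Z^7, C_1 ≅ Z^18, C_2 ≅ Z^12.

The boundary map ∂_1: C_1 → C_0 maps an edge to its endpoints' difference, ∂[p,q] = q − p. For instance
  ∂[2,5] = [5] − [2].
The 7×18 boundary matrix has rank 6 and Smith normal form diag(1,1,1,1,1,1).

∂_2: C_2 → C_1 acts by ∂[p,q,r] = [q,r] − [p,r] + [p,q]. For instance
  ∂[2,4,6] = [4,6] − [2,6] + [2,4],
  ∂[1,3,4] = [3,4] − [1,4] + [1,3].
As a 18×12 matrix over Z this has rank 12, with invariant factors (1,1,1,1,1,1,1,1,1,1,1,2).

Reading off H_k = ker ∂_k / im ∂_{k+1}:

  H_0: rank C_0 − rank ∂_1 = 7 − 6 = 1, and the invariant factors of ∂_1 are all 1, so H_0 ≅ Z.
  H_1: rank ker ∂_1 − rank ∂_2 = (18 − 6) − 12 = 0, and ∂_2 has invariant factor 2 > 1, so H_1 ≅ Z_2.
  H_2: rank ker ∂_2 − rank ∂_3 = (12 − 12) − 0 = 0, and there is no ∂_3, so H_2 ≅ 0.

(K is a triangulation of the real projective plane RP^2.)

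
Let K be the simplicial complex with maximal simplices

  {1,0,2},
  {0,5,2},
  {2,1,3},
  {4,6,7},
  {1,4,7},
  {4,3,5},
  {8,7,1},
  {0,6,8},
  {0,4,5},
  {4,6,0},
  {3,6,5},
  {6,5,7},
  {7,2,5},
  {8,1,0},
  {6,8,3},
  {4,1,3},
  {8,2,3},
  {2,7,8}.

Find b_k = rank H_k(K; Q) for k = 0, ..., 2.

Take the total order 0 < 1 < 2 < 3 < 4 < 5 < 6 < 7 < 8 on the vertex set. Then K (dimension 2) consists of the simplices:

  0-simplices (9): [0], [1], [2], [3], [4], [5], [6], [7], [8]
  1-simplices (27): (27 of them)
  2-simplices (18): [0,1,2], [0,1,8], [0,2,5], [0,4,5], [0,4,6], [0,6,8], [1,2,3], [1,3,4], [1,4,7], [1,7,8], [2,3,8], [2,5,7], [2,7,8], [3,4,5], [3,5,6], [3,6,8], [4,6,7], [5,6,7]

Hence C_0 ≅ Z^9, C_1 ≅ Z^27, C_2 ≅ Z^18.

Boundary ∂_1: C_1 → C_0 sends each edge [p,q] (with p < q) to q − p.
As a 9×27 matrix over Z this has rank 8, with invariant factors (1,1,1,1,1,1,1,1).

Boundary ∂_2: C_2 → C_1 sends each 2-simplex [p,q,r] to [q,r] − [p,r] + [p,q]. For instance
  ∂[0,4,6] = [4,6] − [0,6] + [0,4],
  ∂[1,4,7] = [4,7] − [1,7] + [1,4].
The 27×18 boundary matrix has rank 18 and Smith normal form diag(1,1,1,1,1,1,1,1,1,1,1,1,1,1,1,1,1,2).

From H_k ≅ ker(∂_k) / im(∂_{k+1}) we obtain:

  H_0: rank C_0 − rank ∂_1 = 9 − 8 = 1, and the invariant factors of ∂_1 are all 1, so H_0 ≅ Z.
  H_1: rank ker ∂_1 − rank ∂_2 = (27 − 8) − 18 = 1, and ∂_2 has invariant factor 2 > 1, so H_1 ≅ Z ⊕ Z_2.
  H_2: rank ker ∂_2 − rank ∂_3 = (18 − 18) − 0 = 0, and there is no ∂_3, so H_2 ≅ 0.

As a check, the Euler characteristic is 9 − 27 + 18 = 0, which agrees with 1 − 1 + 0 = 0.
(K is a triangulation of the Klein bottle.)

Hence the Betti numbers are b_0 = 1, b_1 = 1, b_2 = 0.

b_0 = 1, b_1 = 1, b_2 = 0.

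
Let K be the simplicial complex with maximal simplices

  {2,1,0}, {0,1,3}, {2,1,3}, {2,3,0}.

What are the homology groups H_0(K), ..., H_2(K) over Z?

Take the total order 0 < 1 < 2 < 3 on the vertex set. Then K (dimension 2) consists of the simplices:

  0-simplices (4): [0], [1], [2], [3]
  1-simplices (6): [0,1], [0,2], [0,3], [1,2], [1,3], [2,3]
  2-simplices (4): [0,1,2], [0,1,3], [0,2,3], [1,2,3]

giving chain groups C_0 ≅ Z^4, C_1 ≅ Z^6, C_2 ≅ Z^4.

Boundary ∂_1: C_1 → C_0 sends each edge [p,q] (with p < q) to q − p. For instance
  ∂[2,3] = [3] − [2].
As a 4×6 matrix over Z this has rank 3, with invariant factors (1,1,1).

Boundary ∂_2: C_2 → C_1 maps a triangle to the signed sum of its edges. For instance
  ∂[1,2,3] = [2,3] − [1,3] + [1,2],
  ∂[0,1,3] = [1,3] − [0,3] + [0,1].
This gives a 6×4 integer matrix of rank 3; reducing to Smith normal form yields diagonal entries (1,1,1).

From H_k ≅ ker(∂_k) / im(∂_{k+1}) we obtain:

  H_0: rank C_0 − rank ∂_1 = 4 − 3 = 1, and the invariant factors of ∂_1 are all 1, so H_0 = Z.
  H_1: rank ker ∂_1 − rank ∂_2 = (6 − 3) − 3 = 0, and the invariant factors of ∂_2 are all 1, so H_1 = 0.
  H_2: rank ker ∂_2 − rank ∂_3 = (4 − 3) − 0 = 1, and there is no ∂_3, so H_2 = Z.

H_0 = Z,  H_1 = 0,  H_2 = Z.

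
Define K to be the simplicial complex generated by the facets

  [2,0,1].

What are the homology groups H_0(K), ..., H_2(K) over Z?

Order the vertices as 0 < 1 < 2. Listing each simplex with vertices in this order, K has dimension 2 with simplices:

  0-simplices (3): [0], [1], [2]
  1-simplices (3): [0,1], [0,2], [1,2]
  2-simplices (1): [0,1,2]

so the chain groups are C_0 ≅ Z^3, C_1 ≅ Z^3, C_2 ≅ Z^1.

The boundary map ∂_1: C_1 → C_0 is given by ∂[p,q] = [q] − [p].
The 3×3 boundary matrix has rank 2 and Smith normal form diag(1,1).

Boundary ∂_2: C_2 → C_1 acts by ∂[p,q,r] = [q,r] − [p,r] + [p,q]. For instance
  ∂[0,1,2] = [1,2] − [0,2] + [0,1].
This gives a 3×1 integer matrix of rank 1; reducing to Smith normal form yields diagonal entries (1).

From H_k ≅ ker(∂_k) / im(∂_{k+1}) we obtain:

  H_0: rank C_0 − rank ∂_1 = 3 − 2 = 1, and the invariant factors of ∂_1 are all 1, so H_0 ≅ Z.
  H_1: rank ker ∂_1 − rank ∂_2 = (3 − 2) − 1 = 0, and the invariant factors of ∂_2 are all 1, so H_1 ≅ 0.
  H_2: rank ker ∂_2 − rank ∂_3 = (1 − 1) − 0 = 0, and there is no ∂_3, so H_2 ≅ 0.

As a check, the Euler characteristic is 3 − 3 + 1 = 1, which agrees with 1 − 0 + 0 = 1.

H_0 = Z,  H_1 = 0,  H_2 = 0.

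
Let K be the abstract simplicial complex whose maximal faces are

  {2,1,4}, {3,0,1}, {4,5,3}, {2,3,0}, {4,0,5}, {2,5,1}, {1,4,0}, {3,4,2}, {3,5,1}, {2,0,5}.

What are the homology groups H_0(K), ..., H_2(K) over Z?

H_0 = Z,  H_1 = Z/2Z,  H_2 = 0.

Take the total order 0 < 1 < 2 < 3 < 4 < 5 on the vertex set. Then K (dimension 2) consists of the simplices:

  0-simplices (6): [0], [1], [2], [3], [4], [5]
  1-simplices (15): [0,1], [0,2], [0,3], [0,4], [0,5], [1,2], [1,3], [1,4], [1,5], [2,3], [2,4], [2,5], [3,4], [3,5], [4,5]
  2-simplices (10): [0,1,3], [0,1,4], [0,2,3], [0,2,5], [0,4,5], [1,2,4], [1,2,5], [1,3,5], [2,3,4], [3,4,5]

Hence C_0 ≅ Z^6, C_1 ≅ Z^15, C_2 ≅ Z^10.

The boundary map ∂_1: C_1 → C_0 is given by ∂[p,q] = [q] − [p]. For instance
  ∂[3,5] = [5] − [3].
The resulting 6×15 matrix has rank 5, and its Smith normal form has invariant factors (1,1,1,1,1).

∂_2: C_2 → C_1 maps a triangle to the signed sum of its edges. For instance
  ∂[1,2,5] = [2,5] − [1,5] + [1,2],
  ∂[0,2,5] = [2,5] − [0,5] + [0,2].
This gives a 15×10 integer matrix of rank 10; reducing to Smith normal form yields diagonal entries (1,1,1,1,1,1,1,1,1,2).

Reading off H_k = ker ∂_k / im ∂_{k+1}:

  H_0: rank C_0 − rank ∂_1 = 6 − 5 = 1, and the invariant factors of ∂_1 are all 1, so H_0 ≅ Z.
  H_1: rank ker ∂_1 − rank ∂_2 = (15 − 5) − 10 = 0, and ∂_2 has invariant factor 2 > 1, so H_1 ≅ Z/2Z.
  H_2: rank ker ∂_2 − rank ∂_3 = (10 − 10) − 0 = 0, and there is no ∂_3, so H_2 ≅ 0.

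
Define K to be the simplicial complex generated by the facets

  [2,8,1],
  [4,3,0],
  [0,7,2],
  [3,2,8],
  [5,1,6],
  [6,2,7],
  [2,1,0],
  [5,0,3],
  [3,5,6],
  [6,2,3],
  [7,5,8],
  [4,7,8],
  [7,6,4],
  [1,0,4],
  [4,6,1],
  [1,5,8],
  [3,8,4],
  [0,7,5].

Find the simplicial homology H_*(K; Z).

K has 9 vertices, 27 edges, 18 triangles.
rank ∂_0 = 0, rank ∂_1 = 8 ⇒ b_0 = 9 − 0 − 8 = 1; all invariant factors of ∂_1 are 1 so no torsion. So H_0 = Z.
rank ∂_1 = 8, rank ∂_2 = 17 ⇒ b_1 = 27 − 8 − 17 = 2; all invariant factors of ∂_2 are 1 so no torsion. So H_1 = Z^2.
rank ∂_2 = 17, rank ∂_3 = 0 ⇒ b_2 = 18 − 17 − 0 = 1. So H_2 = Z.

H_0 ≅ Z,  H_1 ≅ Z^2,  H_2 ≅ Z.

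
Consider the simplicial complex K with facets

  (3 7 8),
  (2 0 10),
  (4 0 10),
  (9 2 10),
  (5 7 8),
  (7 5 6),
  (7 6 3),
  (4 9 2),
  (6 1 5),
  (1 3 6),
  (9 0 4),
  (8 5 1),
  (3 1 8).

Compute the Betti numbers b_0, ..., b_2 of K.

Fix the vertex order 0 < 1 < 2 < 3 < 4 < 5 < 6 < 7 < 8 < 9 < 10 and write every simplex with vertices in increasing order. Then dim K = 2 and the simplices of K are:

  0-simplices (11): [0], [1], [2], [3], [4], [5], [6], [7], [8], [9], [10]
  1-simplices (22): [0,2], [0,4], [0,9], [0,10], [1,3], [1,5], [1,6], [1,8], [2,4], [2,9], [2,10], [3,6], [3,7], [3,8], [4,9], [4,10], [5,6], [5,7], [5,8], [6,7], [7,8], [9,10]
  2-simplices (13): [0,2,10], [0,4,9], [0,4,10], [1,3,6], [1,3,8], [1,5,6], [1,5,8], [2,4,9], [2,9,10], [3,6,7], [3,7,8], [5,6,7], [5,7,8]

giving chain groups C_0 ≅ Z^11, C_1 ≅ Z^22, C_2 ≅ Z^13.

The boundary map ∂_1: C_1 → C_0 maps an edge to its endpoints' difference, ∂[p,q] = q − p. For instance
  ∂[1,6] = [6] − [1].
This gives a 11×22 integer matrix of rank 9; reducing to Smith normal form yields diagonal entries (1,1,1,1,1,1,1,1,1).

The boundary map ∂_2: C_2 → C_1 maps a triangle to the signed sum of its edges. For instance
  ∂[1,3,6] = [3,6] − [1,6] + [1,3],
  ∂[5,6,7] = [6,7] − [5,7] + [5,6].
This gives a 22×13 integer matrix of rank 12; reducing to Smith normal form yields diagonal entries (1,1,1,1,1,1,1,1,1,1,1,1).

Now H_k = ker ∂_k / im ∂_{k+1}, so:

  H_0: rank C_0 − rank ∂_1 = 11 − 9 = 2, and the invariant factors of ∂_1 are all 1, so H_0 = Z^2.
  H_1: rank ker ∂_1 − rank ∂_2 = (22 − 9) − 12 = 1, and the invariant factors of ∂_2 are all 1, so H_1 = Z.
  H_2: rank ker ∂_2 − rank ∂_3 = (13 − 12) − 0 = 1, and there is no ∂_3, so H_2 = Z.

Hence the Betti numbers are b_0 = 2, b_1 = 1, b_2 = 1.

b_0 = 2, b_1 = 1, b_2 = 1.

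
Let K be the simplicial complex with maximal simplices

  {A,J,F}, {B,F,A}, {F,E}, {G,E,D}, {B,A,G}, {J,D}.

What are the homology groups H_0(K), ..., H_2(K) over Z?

H_0 = Z,  H_1 = Z^2,  H_2 = 0.

K has 7 vertices, 12 edges, 4 triangles.
rank ∂_0 = 0, rank ∂_1 = 6 ⇒ b_0 = 7 − 0 − 6 = 1; all invariant factors of ∂_1 are 1 so no torsion. So H_0 = Z.
rank ∂_1 = 6, rank ∂_2 = 4 ⇒ b_1 = 12 − 6 − 4 = 2; all invariant factors of ∂_2 are 1 so no torsion. So H_1 = Z^2.
rank ∂_2 = 4, rank ∂_3 = 0 ⇒ b_2 = 4 − 4 − 0 = 0. So H_2 = 0.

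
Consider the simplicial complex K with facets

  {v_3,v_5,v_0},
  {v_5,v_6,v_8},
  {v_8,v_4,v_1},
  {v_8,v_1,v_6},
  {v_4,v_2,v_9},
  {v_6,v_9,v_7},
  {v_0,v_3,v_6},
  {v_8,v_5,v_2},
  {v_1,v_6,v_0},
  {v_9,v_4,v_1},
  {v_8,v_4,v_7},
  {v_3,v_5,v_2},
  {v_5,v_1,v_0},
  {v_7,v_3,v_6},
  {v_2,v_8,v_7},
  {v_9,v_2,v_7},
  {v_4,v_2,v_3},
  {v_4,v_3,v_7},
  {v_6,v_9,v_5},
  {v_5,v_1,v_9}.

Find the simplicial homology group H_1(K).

H_1 ≅ Z ⊕ Z/2.

Take the total order v_0 < v_1 < v_2 < v_3 < v_4 < v_5 < v_6 < v_7 < v_8 < v_9 on the vertex set. Then K (dimension 2) consists of the simplices:

  0-simplices (10): [v_0], [v_1], [v_2], [v_3], [v_4], [v_5], [v_6], [v_7], [v_8], [v_9]
  1-simplices (30): (30 of them)
  2-simplices (20): (20 of them)

Hence C_0 ≅ Z^10, C_1 ≅ Z^30, C_2 ≅ Z^20.

Boundary ∂_1: C_1 → C_0 sends each edge [p,q] (with p < q) to q − p. For instance
  ∂[v_5,v_9] = [v_9] − [v_5].
The resulting 10×30 matrix has rank 9, and its Smith normal form has invariant factors (1,1,1,1,1,1,1,1,1).

Boundary ∂_2: C_2 → C_1 maps a triangle to the signed sum of its edges. For instance
  ∂[v_0,v_3,v_6] = [v_3,v_6] − [v_0,v_6] + [v_0,v_3],
  ∂[v_2,v_5,v_8] = [v_5,v_8] − [v_2,v_8] + [v_2,v_5].
The resulting 30×20 matrix has rank 20, and its Smith normal form has invariant factors (1,1,1,1,1,1,1,1,1,1,1,1,1,1,1,1,1,1,1,2).

From H_k ≅ ker(∂_k) / im(∂_{k+1}) we obtain:

  H_1: rank ker ∂_1 − rank ∂_2 = (30 − 9) − 20 = 1, and ∂_2 has invariant factor 2 > 1, so H_1 ≅ Z ⊕ Z/2.

(K is a triangulation of the Klein bottle.)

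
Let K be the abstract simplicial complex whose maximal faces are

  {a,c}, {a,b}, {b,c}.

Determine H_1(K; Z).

Fix the vertex order a < b < c and write every simplex with vertices in increasing order. Then dim K = 1 and the simplices of K are:

  0-simplices (3): a, b, c
  1-simplices (3): ab, ac, bc

Hence C_0 ≅ Z^3, C_1 ≅ Z^3.

Boundary ∂_1: C_1 → C_0 maps an edge to its endpoints' difference, ∂[p,q] = q − p. For instance
  ∂ab = b − a.
As a 3×3 matrix over Z this has rank 2, with invariant factors (1,1).

From H_k ≅ ker(∂_k) / im(∂_{k+1}) we obtain:

  H_1: rank ker ∂_1 − rank ∂_2 = (3 − 2) − 0 = 1, and there is no ∂_2, so H_1 = Z.

H_1 ≅ Z.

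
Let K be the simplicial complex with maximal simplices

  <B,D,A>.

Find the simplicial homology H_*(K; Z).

We work with the vertex ordering A < B < D. The simplices of K, each written with vertices in increasing order, are:

  0-simplices (3): A, B, D
  1-simplices (3): AB, AD, BD
  2-simplices (1): ABD

giving chain groups C_0 ≅ Z^3, C_1 ≅ Z^3, C_2 ≅ Z^1.

The boundary map ∂_1: C_1 → C_0 is given by ∂[p,q] = [q] − [p]. For instance
  ∂BD = D − B.
The 3×3 boundary matrix has rank 2 and Smith normal form diag(1,1).

∂_2: C_2 → C_1 acts by ∂[p,q,r] = [q,r] − [p,r] + [p,q]. For instance
  ∂ABD = BD − AD + AB.
As a 3×1 matrix over Z this has rank 1, with invariant factors (1).

From H_k ≅ ker(∂_k) / im(∂_{k+1}) we obtain:

  H_0: rank C_0 − rank ∂_1 = 3 − 2 = 1, and the invariant factors of ∂_1 are all 1, so H_0 ≅ Z.
  H_1: rank ker ∂_1 − rank ∂_2 = (3 − 2) − 1 = 0, and the invariant factors of ∂_2 are all 1, so H_1 ≅ 0.
  H_2: rank ker ∂_2 − rank ∂_3 = (1 − 1) − 0 = 0, and there is no ∂_3, so H_2 ≅ 0.

(K is a triangulation of the 2-simplex.)

H_0 = Z,  H_1 = 0,  H_2 = 0.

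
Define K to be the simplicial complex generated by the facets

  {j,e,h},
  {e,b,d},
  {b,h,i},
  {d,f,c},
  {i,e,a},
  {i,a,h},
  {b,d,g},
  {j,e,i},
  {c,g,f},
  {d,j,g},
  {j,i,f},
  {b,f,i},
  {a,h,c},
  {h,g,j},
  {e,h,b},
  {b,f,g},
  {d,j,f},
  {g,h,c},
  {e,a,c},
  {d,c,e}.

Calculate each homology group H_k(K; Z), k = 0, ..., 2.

Fix the vertex order a < b < c < d < e < f < g < h < i < j and write every simplex with vertices in increasing order. Then dim K = 2 and the simplices of K are:

  0-simplices (10): a, b, c, d, e, f, g, h, i, j
  1-simplices (30): ac, ae, ah, ai, bd, be, bf, bg, bh, bi, cd, ce, cf, cg, ch, de, df, dg, dj, eh, ei, ej, fg, fi, fj, gh, gj, hi, hj, ij
  2-simplices (20): ace, ach, aei, ahi, bde, bdg, beh, bfg, bfi, bhi, cde, cdf, cfg, cgh, dfj, dgj, ehj, eij, fij, ghj

Hence C_0 ≅ Z^10, C_1 ≅ Z^30, C_2 ≅ Z^20.

The boundary map ∂_1: C_1 → C_0 maps an edge to its endpoints' difference, ∂[p,q] = q − p. For instance
  ∂be = e − b.
The 10×30 boundary matrix has rank 9 and Smith normal form diag(1,1,1,1,1,1,1,1,1).

Boundary ∂_2: C_2 → C_1 acts by ∂[p,q,r] = [q,r] − [p,r] + [p,q]. For instance
  ∂ehj = hj − ej + eh,
  ∂dfj = fj − dj + df.
The 30×20 boundary matrix has rank 20 and Smith normal form diag(1,1,1,1,1,1,1,1,1,1,1,1,1,1,1,1,1,1,1,2).

Now H_k = ker ∂_k / im ∂_{k+1}, so:

  H_0: rank C_0 − rank ∂_1 = 10 − 9 = 1, and the invariant factors of ∂_1 are all 1, so H_0 = Z.
  H_1: rank ker ∂_1 − rank ∂_2 = (30 − 9) − 20 = 1, and ∂_2 has invariant factor 2 > 1, so H_1 = Z × Z/2.
  H_2: rank ker ∂_2 − rank ∂_3 = (20 − 20) − 0 = 0, and there is no ∂_3, so H_2 = 0.

As a check, the Euler characteristic is 10 − 30 + 20 = 0, which agrees with 1 − 1 + 0 = 0.
(K is a triangulation of the Klein bottle.)

H_0 ≅ Z,  H_1 ≅ Z × Z/2,  H_2 = 0.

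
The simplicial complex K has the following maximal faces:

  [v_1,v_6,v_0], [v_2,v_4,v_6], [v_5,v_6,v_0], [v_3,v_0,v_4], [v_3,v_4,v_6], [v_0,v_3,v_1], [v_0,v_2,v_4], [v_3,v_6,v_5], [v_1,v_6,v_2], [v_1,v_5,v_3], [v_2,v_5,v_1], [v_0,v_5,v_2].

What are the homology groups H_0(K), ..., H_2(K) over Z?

Order the vertices as v_0 < v_1 < v_2 < v_3 < v_4 < v_5 < v_6. Listing each simplex with vertices in this order, K has dimension 2 with simplices:

  0-simplices (7): [v_0], [v_1], [v_2], [v_3], [v_4], [v_5], [v_6]
  1-simplices (18): (18 of them)
  2-simplices (12): (12 of them)

Hence C_0 ≅ Z^7, C_1 ≅ Z^18, C_2 ≅ Z^12.

The boundary map ∂_1: C_1 → C_0 sends each edge [p,q] (with p < q) to q − p. For instance
  ∂[v_0,v_6] = [v_6] − [v_0].
The resulting 7×18 matrix has rank 6, and its Smith normal form has invariant factors (1,1,1,1,1,1).

∂_2: C_2 → C_1 sends each 2-simplex [p,q,r] to [q,r] − [p,r] + [p,q]. For instance
  ∂[v_3,v_4,v_6] = [v_4,v_6] − [v_3,v_6] + [v_3,v_4],
  ∂[v_1,v_2,v_6] = [v_2,v_6] − [v_1,v_6] + [v_1,v_2].
As a 18×12 matrix over Z this has rank 12, with invariant factors (1,1,1,1,1,1,1,1,1,1,1,2).

Computing H_k = (kernel of ∂_k) / (image of ∂_{k+1}):

  H_0: rank C_0 − rank ∂_1 = 7 − 6 = 1, and the invariant factors of ∂_1 are all 1, so H_0 = Z.
  H_1: rank ker ∂_1 − rank ∂_2 = (18 − 6) − 12 = 0, and ∂_2 has invariant factor 2 > 1, so H_1 = Z/2Z.
  H_2: rank ker ∂_2 − rank ∂_3 = (12 − 12) − 0 = 0, and there is no ∂_3, so H_2 = 0.

As a check, the Euler characteristic is 7 − 18 + 12 = 1, which agrees with 1 − 0 + 0 = 1.
(K is a triangulation of the real projective plane RP^2.)

H_0 ≅ Z,  H_1 ≅ Z/2Z,  H_2 = 0.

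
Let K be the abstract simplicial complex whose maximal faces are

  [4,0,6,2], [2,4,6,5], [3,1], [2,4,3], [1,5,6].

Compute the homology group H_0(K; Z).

H_0 ≅ Z.

Take the total order 0 < 1 < 2 < 3 < 4 < 5 < 6 on the vertex set. Then K (dimension 3) consists of the simplices:

  0-simplices (7): [0], [1], [2], [3], [4], [5], [6]
  1-simplices (14): [0,2], [0,4], [0,6], [1,3], [1,5], [1,6], [2,3], [2,4], [2,5], [2,6], [3,4], [4,5], [4,6], [5,6]
  2-simplices (9): [0,2,4], [0,2,6], [0,4,6], [1,5,6], [2,3,4], [2,4,5], [2,4,6], [2,5,6], [4,5,6]
  3-simplices (2): [0,2,4,6], [2,4,5,6]

so the chain groups are C_0 ≅ Z^7, C_1 ≅ Z^14, C_2 ≅ Z^9, C_3 ≅ Z^2.

Boundary ∂_1: C_1 → C_0 is given by ∂[p,q] = [q] − [p].
This gives a 7×14 integer matrix of rank 6; reducing to Smith normal form yields diagonal entries (1,1,1,1,1,1).

∂_2: C_2 → C_1 maps a triangle to the signed sum of its edges. For instance
  ∂[0,2,4] = [2,4] − [0,4] + [0,2],
  ∂[0,2,6] = [2,6] − [0,6] + [0,2].
The 14×9 boundary matrix has rank 7 and Smith normal form diag(1,1,1,1,1,1,1).

∂_3: C_3 → C_2 sends each 3-simplex σ to the alternating sum Σ_i (−1)^i (σ with its i-th vertex removed). For instance
  ∂[0,2,4,6] = [2,4,6] − [0,4,6] + [0,2,6] − [0,2,4],
  ∂[2,4,5,6] = [4,5,6] − [2,5,6] + [2,4,6] − [2,4,5].
The resulting 9×2 matrix has rank 2, and its Smith normal form has invariant factors (1,1).

Now H_k = ker ∂_k / im ∂_{k+1}, so:

  H_0: rank C_0 − rank ∂_1 = 7 − 6 = 1, and the invariant factors of ∂_1 are all 1, so H_0 = Z.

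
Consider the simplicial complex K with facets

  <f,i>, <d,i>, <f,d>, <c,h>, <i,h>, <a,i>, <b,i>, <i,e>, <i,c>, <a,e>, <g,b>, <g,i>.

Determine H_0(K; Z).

H_0 ≅ Z.

Order the vertices as a < b < c < d < e < f < g < h < i. Listing each simplex with vertices in this order, K has dimension 1 with simplices:

  0-simplices (9): a, b, c, d, e, f, g, h, i
  1-simplices (12): ae, ai, bg, bi, ch, ci, df, di, ei, fi, gi, hi

Hence C_0 ≅ Z^9, C_1 ≅ Z^12.

Boundary ∂_1: C_1 → C_0 is given by ∂[p,q] = [q] − [p].
The 9×12 boundary matrix has rank 8 and Smith normal form diag(1,1,1,1,1,1,1,1).

Computing H_k = (kernel of ∂_k) / (image of ∂_{k+1}):

  H_0: rank C_0 − rank ∂_1 = 9 − 8 = 1, and the invariant factors of ∂_1 are all 1, so H_0 = Z.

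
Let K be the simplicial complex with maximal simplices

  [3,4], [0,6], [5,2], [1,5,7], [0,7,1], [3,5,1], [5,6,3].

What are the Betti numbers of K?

K has 8 vertices, 12 edges, 4 triangles.
rank ∂_0 = 0, rank ∂_1 = 7 ⇒ b_0 = 8 − 0 − 7 = 1; all invariant factors of ∂_1 are 1 so no torsion. So H_0 ≅ Z.
rank ∂_1 = 7, rank ∂_2 = 4 ⇒ b_1 = 12 − 7 − 4 = 1; all invariant factors of ∂_2 are 1 so no torsion. So H_1 ≅ Z.
rank ∂_2 = 4, rank ∂_3 = 0 ⇒ b_2 = 4 − 4 − 0 = 0. So H_2 ≅ 0.

b_0 = 1, b_1 = 1, b_2 = 0.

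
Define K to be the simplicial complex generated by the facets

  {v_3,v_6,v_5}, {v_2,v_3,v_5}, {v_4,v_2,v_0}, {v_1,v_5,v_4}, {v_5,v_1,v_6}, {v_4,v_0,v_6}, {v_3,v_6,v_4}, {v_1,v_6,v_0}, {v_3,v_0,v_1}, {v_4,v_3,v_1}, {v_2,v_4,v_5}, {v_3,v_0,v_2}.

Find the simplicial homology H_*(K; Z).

H_0 = Z,  H_1 = Z/2,  H_2 = 0.

K has 7 vertices, 18 edges, 12 triangles.
rank ∂_0 = 0, rank ∂_1 = 6 ⇒ b_0 = 7 − 0 − 6 = 1; all invariant factors of ∂_1 are 1 so no torsion. So H_0 = Z.
rank ∂_1 = 6, rank ∂_2 = 12 ⇒ b_1 = 18 − 6 − 12 = 0; ∂_2 has invariant factor(s) [2] giving torsion. So H_1 = Z/2.
rank ∂_2 = 12, rank ∂_3 = 0 ⇒ b_2 = 12 − 12 − 0 = 0. So H_2 = 0.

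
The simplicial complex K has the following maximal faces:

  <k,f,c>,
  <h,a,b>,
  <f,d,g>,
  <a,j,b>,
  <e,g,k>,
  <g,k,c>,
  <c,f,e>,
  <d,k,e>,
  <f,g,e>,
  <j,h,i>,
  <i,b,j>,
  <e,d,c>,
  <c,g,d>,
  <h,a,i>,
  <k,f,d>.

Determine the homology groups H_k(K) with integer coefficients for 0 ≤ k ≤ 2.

H_0 = Z^2,  H_1 = Z ⊕ Z/2Z,  H_2 = 0.

Take the total order a < b < c < d < e < f < g < h < i < j < k on the vertex set. Then K (dimension 2) consists of the simplices:

  0-simplices (11): a, b, c, d, e, f, g, h, i, j, k
  1-simplices (25): ab, ah, ai, aj, bh, bi, bj, cd, ce, cf, cg, ck, de, df, dg, dk, ef, eg, ek, fg, fk, gk, hi, hj, ij
  2-simplices (15): abh, abj, ahi, bij, cde, cdg, cef, cfk, cgk, dek, dfg, dfk, efg, egk, hij

so the chain groups are C_0 ≅ Z^11, C_1 ≅ Z^25, C_2 ≅ Z^15.

∂_1: C_1 → C_0 is given by ∂[p,q] = [q] − [p]. For instance
  ∂hj = j − h.
The resulting 11×25 matrix has rank 9, and its Smith normal form has invariant factors (1,1,1,1,1,1,1,1,1).

Boundary ∂_2: C_2 → C_1 maps a triangle to the signed sum of its edges. For instance
  ∂bij = ij − bj + bi,
  ∂abh = bh − ah + ab.
The resulting 25×15 matrix has rank 15, and its Smith normal form has invariant factors (1,1,1,1,1,1,1,1,1,1,1,1,1,1,2).

From H_k ≅ ker(∂_k) / im(∂_{k+1}) we obtain:

  H_0: rank C_0 − rank ∂_1 = 11 − 9 = 2, and the invariant factors of ∂_1 are all 1, so H_0 ≅ Z^2.
  H_1: rank ker ∂_1 − rank ∂_2 = (25 − 9) − 15 = 1, and ∂_2 has invariant factor 2 > 1, so H_1 ≅ Z ⊕ Z/2Z.
  H_2: rank ker ∂_2 − rank ∂_3 = (15 − 15) − 0 = 0, and there is no ∂_3, so H_2 ≅ 0.

(K is a triangulation of the disjoint union of the Möbius band and the real projective plane RP^2.)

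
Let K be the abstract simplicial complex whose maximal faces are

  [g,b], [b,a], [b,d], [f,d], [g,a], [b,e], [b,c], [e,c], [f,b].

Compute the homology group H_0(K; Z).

H_0 = Z.

Fix the vertex order a < b < c < d < e < f < g and write every simplex with vertices in increasing order. Then dim K = 1 and the simplices of K are:

  0-simplices (7): a, b, c, d, e, f, g
  1-simplices (9): ab, ag, bc, bd, be, bf, bg, ce, df

giving chain groups C_0 ≅ Z^7, C_1 ≅ Z^9.

The boundary map ∂_1: C_1 → C_0 is given by ∂[p,q] = [q] − [p]. For instance
  ∂be = e − b.
This gives a 7×9 integer matrix of rank 6; reducing to Smith normal form yields diagonal entries (1,1,1,1,1,1).

Computing H_k = (kernel of ∂_k) / (image of ∂_{k+1}):

  H_0: rank C_0 − rank ∂_1 = 7 − 6 = 1, and the invariant factors of ∂_1 are all 1, so H_0 = Z.

(K is a triangulation of a wedge of 3 circles.)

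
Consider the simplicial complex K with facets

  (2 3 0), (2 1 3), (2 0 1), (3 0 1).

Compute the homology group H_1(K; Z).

Take the total order 0 < 1 < 2 < 3 on the vertex set. Then K (dimension 2) consists of the simplices:

  0-simplices (4): [0], [1], [2], [3]
  1-simplices (6): [0,1], [0,2], [0,3], [1,2], [1,3], [2,3]
  2-simplices (4): [0,1,2], [0,1,3], [0,2,3], [1,2,3]

Hence C_0 ≅ Z^4, C_1 ≅ Z^6, C_2 ≅ Z^4.

∂_1: C_1 → C_0 is given by ∂[p,q] = [q] − [p]. For instance
  ∂[2,3] = [3] − [2].
This gives a 4×6 integer matrix of rank 3; reducing to Smith normal form yields diagonal entries (1,1,1).

Boundary ∂_2: C_2 → C_1 maps a triangle to the signed sum of its edges. For instance
  ∂[0,1,3] = [1,3] − [0,3] + [0,1],
  ∂[0,2,3] = [2,3] − [0,3] + [0,2].
As a 6×4 matrix over Z this has rank 3, with invariant factors (1,1,1).

Reading off H_k = ker ∂_k / im ∂_{k+1}:

  H_1: rank ker ∂_1 − rank ∂_2 = (6 − 3) − 3 = 0, and the invariant factors of ∂_2 are all 1, so H_1 ≅ 0.

H_1 ≅ 0.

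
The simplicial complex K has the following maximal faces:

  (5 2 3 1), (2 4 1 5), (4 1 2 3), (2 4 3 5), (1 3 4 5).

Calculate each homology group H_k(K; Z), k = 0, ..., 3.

Order the vertices as 1 < 2 < 3 < 4 < 5. Listing each simplex with vertices in this order, K has dimension 3 with simplices:

  0-simplices (5): [1], [2], [3], [4], [5]
  1-simplices (10): [1,2], [1,3], [1,4], [1,5], [2,3], [2,4], [2,5], [3,4], [3,5], [4,5]
  2-simplices (10): [1,2,3], [1,2,4], [1,2,5], [1,3,4], [1,3,5], [1,4,5], [2,3,4], [2,3,5], [2,4,5], [3,4,5]
  3-simplices (5): [1,2,3,4], [1,2,3,5], [1,2,4,5], [1,3,4,5], [2,3,4,5]

so the chain groups are C_0 ≅ Z^5, C_1 ≅ Z^10, C_2 ≅ Z^10, C_3 ≅ Z^5.

Boundary ∂_1: C_1 → C_0 sends each edge [p,q] (with p < q) to q − p. For instance
  ∂[2,4] = [4] − [2].
As a 5×10 matrix over Z this has rank 4, with invariant factors (1,1,1,1).

Boundary ∂_2: C_2 → C_1 acts by ∂[p,q,r] = [q,r] − [p,r] + [p,q]. For instance
  ∂[1,2,4] = [2,4] − [1,4] + [1,2],
  ∂[1,4,5] = [4,5] − [1,5] + [1,4].
The 10×10 boundary matrix has rank 6 and Smith normal form diag(1,1,1,1,1,1).

The boundary map ∂_3: C_3 → C_2 sends each 3-simplex σ to the alternating sum Σ_i (−1)^i (σ with its i-th vertex removed). For instance
  ∂[1,3,4,5] = [3,4,5] − [1,4,5] + [1,3,5] − [1,3,4],
  ∂[1,2,3,4] = [2,3,4] − [1,3,4] + [1,2,4] − [1,2,3].
This gives a 10×5 integer matrix of rank 4; reducing to Smith normal form yields diagonal entries (1,1,1,1).

Now H_k = ker ∂_k / im ∂_{k+1}, so:

  H_0: rank C_0 − rank ∂_1 = 5 − 4 = 1, and the invariant factors of ∂_1 are all 1, so H_0 ≅ Z.
  H_1: rank ker ∂_1 − rank ∂_2 = (10 − 4) − 6 = 0, and the invariant factors of ∂_2 are all 1, so H_1 ≅ 0.
  H_2: rank ker ∂_2 − rank ∂_3 = (10 − 6) − 4 = 0, and the invariant factors of ∂_3 are all 1, so H_2 ≅ 0.
  H_3: rank ker ∂_3 − rank ∂_4 = (5 − 4) − 0 = 1, and there is no ∂_4, so H_3 ≅ Z.

H_0 = Z,  H_1 = 0,  H_2 = 0,  H_3 = Z.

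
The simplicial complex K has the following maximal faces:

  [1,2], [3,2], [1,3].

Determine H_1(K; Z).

We work with the vertex ordering 1 < 2 < 3. The simplices of K, each written with vertices in increasing order, are:

  0-simplices (3): [1], [2], [3]
  1-simplices (3): [1,2], [1,3], [2,3]

so the chain groups are C_0 ≅ Z^3, C_1 ≅ Z^3.

The boundary map ∂_1: C_1 → C_0 sends each edge [p,q] (with p < q) to q − p. For instance
  ∂[1,3] = [3] − [1].
The resulting 3×3 matrix has rank 2, and its Smith normal form has invariant factors (1,1).

Computing H_k = (kernel of ∂_k) / (image of ∂_{k+1}):

  H_1: rank ker ∂_1 − rank ∂_2 = (3 − 2) − 0 = 1, and there is no ∂_2, so H_1 ≅ Z.

(K is a triangulation of the circle S^1.)

H_1 ≅ Z.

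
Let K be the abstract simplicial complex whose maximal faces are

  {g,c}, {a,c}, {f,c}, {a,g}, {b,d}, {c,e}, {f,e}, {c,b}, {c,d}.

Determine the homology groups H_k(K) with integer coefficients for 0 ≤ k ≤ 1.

K has 7 vertices, 9 edges.
rank ∂_0 = 0, rank ∂_1 = 6 ⇒ b_0 = 7 − 0 − 6 = 1; all invariant factors of ∂_1 are 1 so no torsion. So H_0 = Z.
rank ∂_1 = 6, rank ∂_2 = 0 ⇒ b_1 = 9 − 6 − 0 = 3. So H_1 = Z^3.

H_0 ≅ Z,  H_1 ≅ Z^3.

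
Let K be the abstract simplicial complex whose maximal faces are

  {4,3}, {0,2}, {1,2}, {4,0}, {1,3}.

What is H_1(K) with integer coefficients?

H_1 = Z.

Order the vertices as 0 < 1 < 2 < 3 < 4. Listing each simplex with vertices in this order, K has dimension 1 with simplices:

  0-simplices (5): [0], [1], [2], [3], [4]
  1-simplices (5): [0,2], [0,4], [1,2], [1,3], [3,4]

Hence C_0 ≅ Z^5, C_1 ≅ Z^5.

Boundary ∂_1: C_1 → C_0 sends each edge [p,q] (with p < q) to q − p.
The 5×5 boundary matrix has rank 4 and Smith normal form diag(1,1,1,1).

Reading off H_k = ker ∂_k / im ∂_{k+1}:

  H_1: rank ker ∂_1 − rank ∂_2 = (5 − 4) − 0 = 1, and there is no ∂_2, so H_1 = Z.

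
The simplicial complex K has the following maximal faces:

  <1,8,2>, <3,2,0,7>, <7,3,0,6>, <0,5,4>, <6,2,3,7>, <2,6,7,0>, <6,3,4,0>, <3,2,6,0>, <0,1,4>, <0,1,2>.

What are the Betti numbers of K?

b_0 = 1, b_1 = 0, b_2 = 0, b_3 = 1.

K has 9 vertices, 20 edges, 17 triangles, 6 3-simplices.
rank ∂_0 = 0, rank ∂_1 = 8 ⇒ b_0 = 9 − 0 − 8 = 1; all invariant factors of ∂_1 are 1 so no torsion. So H_0 = Z.
rank ∂_1 = 8, rank ∂_2 = 12 ⇒ b_1 = 20 − 8 − 12 = 0; all invariant factors of ∂_2 are 1 so no torsion. So H_1 = 0.
rank ∂_2 = 12, rank ∂_3 = 5 ⇒ b_2 = 17 − 12 − 5 = 0; all invariant factors of ∂_3 are 1 so no torsion. So H_2 = 0.
rank ∂_3 = 5, rank ∂_4 = 0 ⇒ b_3 = 6 − 5 − 0 = 1. So H_3 = Z.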